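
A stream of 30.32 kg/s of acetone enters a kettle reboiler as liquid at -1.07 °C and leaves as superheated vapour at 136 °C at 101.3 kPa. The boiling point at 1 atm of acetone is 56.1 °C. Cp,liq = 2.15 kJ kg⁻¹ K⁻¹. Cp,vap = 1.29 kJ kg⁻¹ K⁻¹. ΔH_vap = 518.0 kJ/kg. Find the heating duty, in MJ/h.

Q = 81200 MJ/h

liquid -1.07→56.1 °C: 122.92 kJ/kg
vaporisation at 56.1 °C: 518 kJ/kg
vapour 56.1→136 °C: 103.07 kJ/kg
Δh = 122.92 + 518 + 103.07 = 743.99 kJ/kg
Q = ṁ·Δh = 30.32 kg/s × 743.99 kJ/kg = 22558 kJ/s
|Q| = 22558 kW = 81208 MJ/h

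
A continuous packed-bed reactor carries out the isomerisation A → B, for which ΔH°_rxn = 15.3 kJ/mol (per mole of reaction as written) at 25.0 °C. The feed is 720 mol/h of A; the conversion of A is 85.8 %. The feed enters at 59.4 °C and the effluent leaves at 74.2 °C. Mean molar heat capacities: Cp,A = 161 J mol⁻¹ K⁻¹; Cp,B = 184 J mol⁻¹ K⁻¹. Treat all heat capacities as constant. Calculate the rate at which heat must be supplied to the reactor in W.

Extent of reaction ξ = 0.858 × 720 = 617.76 mol/h
Reaction term: ξ·ΔH°_rxn = 617.76 × 15.3 = 9451.7 kJ/h
Sensible, feed 59.4→25 °C: -3987.6 kJ/h
Outlet flows (mol/h): A 102.24, B 617.76
Sensible, products 25→74.2 °C: 6402.3 kJ/h
Q = ΔH = 11866 kJ/h = 3.2962 kW
Heat supplied = 3296.2 W

Q_in = 3300 W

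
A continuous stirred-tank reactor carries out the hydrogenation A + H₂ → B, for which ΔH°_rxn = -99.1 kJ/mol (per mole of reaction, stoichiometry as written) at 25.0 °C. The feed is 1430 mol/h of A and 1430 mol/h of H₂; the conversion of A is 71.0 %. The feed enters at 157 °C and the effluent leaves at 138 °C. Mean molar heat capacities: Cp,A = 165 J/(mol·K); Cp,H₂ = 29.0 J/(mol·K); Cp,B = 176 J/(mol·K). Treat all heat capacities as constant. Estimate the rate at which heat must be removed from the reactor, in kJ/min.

Q_out = 1800 kJ/min

Extent of reaction ξ = 0.710 × 1430 = 1015.3 mol/h
Reaction term: ξ·ΔH°_rxn = 1015.3 × -99.1 = -100620 kJ/h
Sensible, feed 157→25 °C: -36619 kJ/h
Outlet flows (mol/h): A 414.7, H₂ 414.7, B 1015.3
Sensible, products 25→138 °C: 29283 kJ/h
Q = ΔH = -107950 kJ/h = -29.987 kW
Heat removed = 1799.2 kJ/min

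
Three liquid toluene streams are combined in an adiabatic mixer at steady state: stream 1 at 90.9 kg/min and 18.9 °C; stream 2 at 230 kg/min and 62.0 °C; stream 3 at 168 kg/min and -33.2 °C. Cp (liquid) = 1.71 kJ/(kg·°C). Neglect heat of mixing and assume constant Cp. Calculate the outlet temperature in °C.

T_out = 21.3 °C

Energy balance with Q = 0: Σ ṁᵢCp,ᵢ(T_out − Tᵢ) = 0
Σ ṁᵢCp,ᵢTᵢ = 90.9×1.71×18.9 + 230×1.71×62.0 + 168×1.71×-33.2 = 17785
Σ ṁᵢCp,ᵢ = 90.9×1.71 + 230×1.71 + 168×1.71 = 836.02
T_out = 17785 / 836.02 = 21.273 °C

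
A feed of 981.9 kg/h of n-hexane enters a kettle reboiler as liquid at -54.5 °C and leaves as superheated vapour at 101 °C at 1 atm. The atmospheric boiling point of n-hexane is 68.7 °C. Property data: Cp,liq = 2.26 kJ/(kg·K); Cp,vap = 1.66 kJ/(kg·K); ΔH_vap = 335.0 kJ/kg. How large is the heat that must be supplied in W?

Q = 182000 W

liquid -54.5→68.7 °C: 278.43 kJ/kg
vaporisation at 68.7 °C: 335 kJ/kg
vapour 68.7→101 °C: 53.618 kJ/kg
Δh = 278.43 + 335 + 53.618 = 667.05 kJ/kg
Q = ṁ·Δh = 981.9 kg/h × 667.05 kJ/kg = 654980 kJ/h
|Q| = 181.94 kW = 181940 W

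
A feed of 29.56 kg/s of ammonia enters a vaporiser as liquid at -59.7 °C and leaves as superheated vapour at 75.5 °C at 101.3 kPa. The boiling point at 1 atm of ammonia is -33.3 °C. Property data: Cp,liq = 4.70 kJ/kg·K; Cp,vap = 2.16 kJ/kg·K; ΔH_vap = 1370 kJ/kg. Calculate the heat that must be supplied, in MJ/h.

liquid -59.7→-33.3 °C: 124.08 kJ/kg
vaporisation at -33.3 °C: 1370 kJ/kg
vapour -33.3→75.5 °C: 235.01 kJ/kg
Δh = 124.08 + 1370 + 235.01 = 1729.1 kJ/kg
Q = ṁ·Δh = 29.56 kg/s × 1729.1 kJ/kg = 51112 kJ/s
|Q| = 51112 kW = 184000 MJ/h

Q = 184000 MJ/h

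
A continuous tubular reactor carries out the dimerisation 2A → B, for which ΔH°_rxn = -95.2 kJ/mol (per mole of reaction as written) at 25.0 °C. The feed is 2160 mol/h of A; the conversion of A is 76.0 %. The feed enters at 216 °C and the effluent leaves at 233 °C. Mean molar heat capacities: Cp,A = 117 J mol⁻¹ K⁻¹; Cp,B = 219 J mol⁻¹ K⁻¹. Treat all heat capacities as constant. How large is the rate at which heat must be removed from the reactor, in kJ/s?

Q_out = 21.2 kJ/s

Extent of reaction ξ = 0.760 × 2160 / 2 = 820.8 mol/h
Reaction term: ξ·ΔH°_rxn = 820.8 × -95.2 = -78140 kJ/h
Sensible, feed 216→25 °C: -48270 kJ/h
Outlet flows (mol/h): A 518.4, B 820.8
Sensible, products 25→233 °C: 50005 kJ/h
Q = ΔH = -76405 kJ/h = -21.224 kW
Heat removed = 21.224 kJ/s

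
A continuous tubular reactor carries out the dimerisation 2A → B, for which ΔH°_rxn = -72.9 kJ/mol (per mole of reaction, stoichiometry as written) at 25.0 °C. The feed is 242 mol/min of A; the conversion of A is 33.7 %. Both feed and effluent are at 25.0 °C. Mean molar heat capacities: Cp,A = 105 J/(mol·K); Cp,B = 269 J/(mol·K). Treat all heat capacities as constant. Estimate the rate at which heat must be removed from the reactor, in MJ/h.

Extent of reaction ξ = 0.337 × 242 / 2 = 40.777 mol/min
Reaction term: ξ·ΔH°_rxn = 40.777 × -72.9 = -2972.6 kJ/min
Q = ΔH = -2972.6 kJ/min = -49.544 kW
Heat removed = 178.36 MJ/h

Q_out = 178 MJ/h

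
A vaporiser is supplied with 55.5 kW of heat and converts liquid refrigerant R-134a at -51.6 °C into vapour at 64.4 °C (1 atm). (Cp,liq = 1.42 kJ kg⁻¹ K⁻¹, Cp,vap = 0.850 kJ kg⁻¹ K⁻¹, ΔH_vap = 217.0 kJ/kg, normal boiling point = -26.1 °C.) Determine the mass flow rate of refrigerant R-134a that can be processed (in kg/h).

Δh = 1.42×(-26.1−-51.6) + 217.0 + 0.850×(64.4−-26.1) = 330.13 kJ/kg
Q = 55.5 kW = 55.5 kJ/s = 199800 kJ/h
ṁ = Q/Δh = 199800 / 330.13 = 605.21 kg/h

ṁ = 605 kg/h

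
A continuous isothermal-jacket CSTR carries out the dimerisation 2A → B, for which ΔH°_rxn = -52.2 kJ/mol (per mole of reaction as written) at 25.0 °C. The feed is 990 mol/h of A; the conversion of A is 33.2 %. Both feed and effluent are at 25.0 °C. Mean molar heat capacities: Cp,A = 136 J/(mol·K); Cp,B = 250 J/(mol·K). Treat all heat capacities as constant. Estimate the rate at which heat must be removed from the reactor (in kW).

Extent of reaction ξ = 0.332 × 990 / 2 = 164.34 mol/h
Reaction term: ξ·ΔH°_rxn = 164.34 × -52.2 = -8578.5 kJ/h
Q = ΔH = -8578.5 kJ/h = -2.3829 kW
Heat removed = 2.3829 kW

Q_out = 2.38 kW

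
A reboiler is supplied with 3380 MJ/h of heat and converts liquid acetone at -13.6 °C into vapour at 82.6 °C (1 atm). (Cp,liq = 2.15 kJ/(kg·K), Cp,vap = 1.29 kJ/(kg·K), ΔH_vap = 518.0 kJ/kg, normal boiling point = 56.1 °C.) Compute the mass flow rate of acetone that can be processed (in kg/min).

ṁ = 80.2 kg/min

Δh = 2.15×(56.1−-13.6) + 518.0 + 1.29×(82.6−56.1) = 702.04 kJ/kg
Q = 3380 MJ/h = 938.89 kJ/s = 56333 kJ/min
ṁ = Q/Δh = 56333 / 702.04 = 80.242 kg/min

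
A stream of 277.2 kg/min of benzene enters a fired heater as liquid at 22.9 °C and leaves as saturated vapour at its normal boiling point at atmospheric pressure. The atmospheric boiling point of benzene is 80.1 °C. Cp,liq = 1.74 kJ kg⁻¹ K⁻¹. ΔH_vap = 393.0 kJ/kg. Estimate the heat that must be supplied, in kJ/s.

liquid 22.9→80.1 °C: 99.528 kJ/kg
vaporisation at 80.1 °C: 393 kJ/kg
Δh = 99.528 + 393 = 492.53 kJ/kg
Q = ṁ·Δh = 277.2 kg/min × 492.53 kJ/kg = 136530 kJ/min
|Q| = 2275.5 kW

Q = 2280 kJ/s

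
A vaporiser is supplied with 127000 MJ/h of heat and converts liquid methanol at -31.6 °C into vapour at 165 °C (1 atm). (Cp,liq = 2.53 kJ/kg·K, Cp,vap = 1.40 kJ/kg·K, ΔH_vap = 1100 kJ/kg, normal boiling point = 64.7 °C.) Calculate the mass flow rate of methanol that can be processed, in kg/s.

Δh = 2.53×(64.7−-31.6) + 1100 + 1.40×(165−64.7) = 1484.1 kJ/kg
Q = 127000 MJ/h = 35278 kJ/s = 35278 kJ/s
ṁ = Q/Δh = 35278 / 1484.1 = 23.771 kg/s

ṁ = 23.8 kg/s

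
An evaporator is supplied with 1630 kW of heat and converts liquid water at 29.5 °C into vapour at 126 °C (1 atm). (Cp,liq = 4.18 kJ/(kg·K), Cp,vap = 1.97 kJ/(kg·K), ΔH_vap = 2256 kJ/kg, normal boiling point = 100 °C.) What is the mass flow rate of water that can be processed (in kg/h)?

Δh = 4.18×(100−29.5) + 2256 + 1.97×(126−100) = 2601.9 kJ/kg
Q = 1630 kW = 1630 kJ/s = 5.868e+06 kJ/h
ṁ = Q/Δh = 5.868e+06 / 2601.9 = 2255.3 kg/h

ṁ = 2260 kg/h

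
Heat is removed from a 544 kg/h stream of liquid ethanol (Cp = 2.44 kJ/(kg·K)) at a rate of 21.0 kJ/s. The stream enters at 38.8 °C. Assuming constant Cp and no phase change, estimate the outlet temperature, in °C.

T_out = -18.2 °C

Q = 21.0 kJ/s = 75600 kJ/h
ΔT = Q/(ṁ·Cp) = 75600/(544×2.44) = 56.955 K
T_out = 38.8 − 56.955 = -18.155 °C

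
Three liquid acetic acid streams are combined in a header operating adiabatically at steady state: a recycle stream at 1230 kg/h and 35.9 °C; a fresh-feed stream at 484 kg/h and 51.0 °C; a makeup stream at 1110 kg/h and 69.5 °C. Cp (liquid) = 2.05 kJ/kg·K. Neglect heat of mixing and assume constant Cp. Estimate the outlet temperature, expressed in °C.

No heat crosses the boundary, so H_out = H_in.
T_out = Σ ṁᵢCp,ᵢTᵢ / Σ ṁᵢCp,ᵢ
      = 299270 / 5789.2 = 51.695 °C

T_out = 51.7 °C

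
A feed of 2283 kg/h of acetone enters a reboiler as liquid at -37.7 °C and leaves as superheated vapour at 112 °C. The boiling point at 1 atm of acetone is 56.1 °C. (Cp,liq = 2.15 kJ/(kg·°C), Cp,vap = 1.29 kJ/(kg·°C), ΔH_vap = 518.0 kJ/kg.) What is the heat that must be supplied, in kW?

Q = 502 kW

liquid -37.7→56.1 °C: 201.67 kJ/kg
vaporisation at 56.1 °C: 518 kJ/kg
vapour 56.1→112 °C: 72.111 kJ/kg
Δh = 201.67 + 518 + 72.111 = 791.78 kJ/kg
Q = ṁ·Δh = 2283 kg/h × 791.78 kJ/kg = 1.8076e+06 kJ/h
|Q| = 502.12 kW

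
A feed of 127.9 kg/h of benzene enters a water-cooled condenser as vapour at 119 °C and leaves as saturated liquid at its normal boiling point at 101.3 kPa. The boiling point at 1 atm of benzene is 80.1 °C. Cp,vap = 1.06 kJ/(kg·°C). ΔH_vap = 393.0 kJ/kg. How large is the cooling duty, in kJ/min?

vapour 119→80.1 °C: -41.234 kJ/kg
condensation at 80.1 °C: -393 kJ/kg
Δh = -41.234 + -393 = -434.23 kJ/kg
Q = ṁ·Δh = 127.9 kg/h × -434.23 kJ/kg = -55539 kJ/h
|Q| = 15.427 kW = 925.64 kJ/min

Q_c = 926 kJ/min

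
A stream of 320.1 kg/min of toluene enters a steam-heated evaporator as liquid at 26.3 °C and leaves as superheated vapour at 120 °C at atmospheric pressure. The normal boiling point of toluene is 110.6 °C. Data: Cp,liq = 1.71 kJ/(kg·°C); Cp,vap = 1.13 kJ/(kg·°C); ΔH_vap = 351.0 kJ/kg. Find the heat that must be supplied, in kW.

liquid 26.3→110.6 °C: 144.15 kJ/kg
vaporisation at 110.6 °C: 351 kJ/kg
vapour 110.6→120 °C: 10.622 kJ/kg
Δh = 144.15 + 351 + 10.622 = 505.77 kJ/kg
Q = ṁ·Δh = 320.1 kg/min × 505.77 kJ/kg = 161900 kJ/min
|Q| = 2698.3 kW

Q = 2700 kW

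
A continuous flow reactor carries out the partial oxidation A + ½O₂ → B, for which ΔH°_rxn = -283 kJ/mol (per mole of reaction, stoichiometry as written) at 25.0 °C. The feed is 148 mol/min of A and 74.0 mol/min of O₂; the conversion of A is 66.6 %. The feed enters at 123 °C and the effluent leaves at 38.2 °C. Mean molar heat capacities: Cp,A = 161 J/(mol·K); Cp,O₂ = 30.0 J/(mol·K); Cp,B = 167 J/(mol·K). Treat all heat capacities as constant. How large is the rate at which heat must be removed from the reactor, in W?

Q_out = 502000 W

Extent of reaction ξ = 0.666 × 148 = 98.568 mol/min
Reaction term: ξ·ΔH°_rxn = 98.568 × -283 = -27895 kJ/min
Sensible, feed 123→25 °C: -2552.7 kJ/min
Outlet flows (mol/min): A 49.432, O₂ 24.716, B 98.568
Sensible, products 25→38.2 °C: 332.12 kJ/min
Q = ΔH = -30115 kJ/min = -501.92 kW
Heat removed = 501920 W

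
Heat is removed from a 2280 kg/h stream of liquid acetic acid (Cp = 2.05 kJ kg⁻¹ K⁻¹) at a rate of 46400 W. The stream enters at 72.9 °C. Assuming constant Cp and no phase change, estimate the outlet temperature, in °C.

T_out = 37.2 °C

Q = 46400 W = 167040 kJ/h
ΔT = Q/(ṁ·Cp) = 167040/(2280×2.05) = 35.738 K
T_out = 72.9 − 35.738 = 37.162 °C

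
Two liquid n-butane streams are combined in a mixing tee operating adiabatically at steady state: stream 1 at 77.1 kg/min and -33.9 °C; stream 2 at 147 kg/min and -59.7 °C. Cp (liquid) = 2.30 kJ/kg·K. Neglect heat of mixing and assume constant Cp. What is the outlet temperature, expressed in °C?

Adiabatic, steady state ⇒ Σ ṁᵢCp,ᵢ(T_out − Tᵢ) = 0
Σ ṁᵢCp,ᵢTᵢ = 77.1×2.30×-33.9 + 147×2.30×-59.7 = -26196
Σ ṁᵢCp,ᵢ = 77.1×2.30 + 147×2.30 = 515.43
T_out = -26196 / 515.43 = -50.824 °C

T_out = -50.8 °C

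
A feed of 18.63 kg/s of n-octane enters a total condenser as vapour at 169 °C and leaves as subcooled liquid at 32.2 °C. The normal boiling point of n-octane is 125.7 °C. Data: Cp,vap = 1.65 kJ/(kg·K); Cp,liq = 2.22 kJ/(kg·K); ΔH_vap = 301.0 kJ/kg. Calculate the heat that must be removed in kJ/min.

vapour 169→125.7 °C: -71.445 kJ/kg
condensation at 125.7 °C: -301 kJ/kg
liquid 125.7→32.2 °C: -207.57 kJ/kg
Δh = -71.445 + -301 + -207.57 = -580.01 kJ/kg
Q = ṁ·Δh = 18.63 kg/s × -580.01 kJ/kg = -10806 kJ/s
|Q| = 10806 kW = 648340 kJ/min

Q_c = 648000 kJ/min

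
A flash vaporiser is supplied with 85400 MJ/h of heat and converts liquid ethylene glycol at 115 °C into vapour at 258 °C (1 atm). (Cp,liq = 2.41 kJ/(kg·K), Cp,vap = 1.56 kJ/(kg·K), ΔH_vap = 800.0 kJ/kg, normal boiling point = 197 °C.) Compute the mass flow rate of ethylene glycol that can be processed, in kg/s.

Δh = 2.41×(197−115) + 800.0 + 1.56×(258−197) = 1092.8 kJ/kg
Q = 85400 MJ/h = 23722 kJ/s = 23722 kJ/s
ṁ = Q/Δh = 23722 / 1092.8 = 21.708 kg/s

ṁ = 21.7 kg/s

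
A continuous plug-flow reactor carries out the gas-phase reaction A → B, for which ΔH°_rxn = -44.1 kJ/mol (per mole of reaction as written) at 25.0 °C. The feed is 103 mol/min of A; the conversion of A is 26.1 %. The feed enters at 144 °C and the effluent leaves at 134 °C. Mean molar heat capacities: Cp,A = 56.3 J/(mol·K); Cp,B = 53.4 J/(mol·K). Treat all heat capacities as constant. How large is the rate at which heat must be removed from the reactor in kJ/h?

Q_out = 75100 kJ/h

Extent of reaction ξ = 0.261 × 103 = 26.883 mol/min
Reaction term: ξ·ΔH°_rxn = 26.883 × -44.1 = -1185.5 kJ/min
Sensible, feed 144→25 °C: -690.07 kJ/min
Outlet flows (mol/min): A 76.117, B 26.883
Sensible, products 25→134 °C: 623.58 kJ/min
Q = ΔH = -1252 kJ/min = -20.867 kW
Heat removed = 75122 kJ/h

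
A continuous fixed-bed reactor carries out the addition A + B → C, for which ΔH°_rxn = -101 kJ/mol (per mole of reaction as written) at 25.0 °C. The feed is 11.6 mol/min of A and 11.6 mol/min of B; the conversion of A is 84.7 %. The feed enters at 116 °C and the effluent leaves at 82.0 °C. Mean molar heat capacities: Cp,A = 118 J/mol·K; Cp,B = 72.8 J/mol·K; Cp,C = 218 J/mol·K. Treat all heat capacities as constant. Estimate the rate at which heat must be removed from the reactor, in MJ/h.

Q_out = 63.1 MJ/h

Extent of reaction ξ = 0.847 × 11.6 = 9.8252 mol/min
Reaction term: ξ·ΔH°_rxn = 9.8252 × -101 = -992.35 kJ/min
Sensible, feed 116→25 °C: -201.41 kJ/min
Outlet flows (mol/min): A 1.7748, B 1.7748, C 9.8252
Sensible, products 25→82.0 °C: 141.39 kJ/min
Q = ΔH = -1052.4 kJ/min = -17.539 kW
Heat removed = 63.142 MJ/h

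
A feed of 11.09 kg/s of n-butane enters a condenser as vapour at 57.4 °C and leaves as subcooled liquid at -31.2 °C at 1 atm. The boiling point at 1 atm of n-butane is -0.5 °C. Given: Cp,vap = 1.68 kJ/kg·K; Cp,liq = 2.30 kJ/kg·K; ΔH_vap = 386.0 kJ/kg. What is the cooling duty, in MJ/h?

Q_c = 22100 MJ/h

vapour 57.4→-0.5 °C: -97.272 kJ/kg
condensation at -0.5 °C: -386 kJ/kg
liquid -0.5→-31.2 °C: -70.61 kJ/kg
Δh = -97.272 + -386 + -70.61 = -553.88 kJ/kg
Q = ṁ·Δh = 11.09 kg/s × -553.88 kJ/kg = -6142.6 kJ/s
|Q| = 6142.6 kW = 22113 MJ/h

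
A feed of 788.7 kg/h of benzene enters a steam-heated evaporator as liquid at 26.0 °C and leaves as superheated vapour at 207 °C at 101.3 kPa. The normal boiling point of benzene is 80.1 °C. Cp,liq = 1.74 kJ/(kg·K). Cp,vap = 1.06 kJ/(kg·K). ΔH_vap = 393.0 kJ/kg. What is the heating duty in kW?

liquid 26.0→80.1 °C: 94.134 kJ/kg
vaporisation at 80.1 °C: 393 kJ/kg
vapour 80.1→207 °C: 134.51 kJ/kg
Δh = 94.134 + 393 + 134.51 = 621.65 kJ/kg
Q = ṁ·Δh = 788.7 kg/h × 621.65 kJ/kg = 490290 kJ/h
|Q| = 136.19 kW

Q = 136 kW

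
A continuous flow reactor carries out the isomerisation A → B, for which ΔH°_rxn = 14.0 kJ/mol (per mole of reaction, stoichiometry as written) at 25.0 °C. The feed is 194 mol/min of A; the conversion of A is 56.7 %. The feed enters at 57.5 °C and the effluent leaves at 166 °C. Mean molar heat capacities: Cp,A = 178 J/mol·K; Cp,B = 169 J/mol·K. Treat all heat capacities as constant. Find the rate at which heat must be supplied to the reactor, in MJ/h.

Q_in = 309 MJ/h

Extent of reaction ξ = 0.567 × 194 = 110 mol/min
Reaction term: ξ·ΔH°_rxn = 110 × 14.0 = 1540 kJ/min
Sensible, feed 57.5→25 °C: -1122.3 kJ/min
Outlet flows (mol/min): A 84.002, B 110
Sensible, products 25→166 °C: 4729.4 kJ/min
Q = ΔH = 5147.1 kJ/min = 85.785 kW
Heat supplied = 308.83 MJ/h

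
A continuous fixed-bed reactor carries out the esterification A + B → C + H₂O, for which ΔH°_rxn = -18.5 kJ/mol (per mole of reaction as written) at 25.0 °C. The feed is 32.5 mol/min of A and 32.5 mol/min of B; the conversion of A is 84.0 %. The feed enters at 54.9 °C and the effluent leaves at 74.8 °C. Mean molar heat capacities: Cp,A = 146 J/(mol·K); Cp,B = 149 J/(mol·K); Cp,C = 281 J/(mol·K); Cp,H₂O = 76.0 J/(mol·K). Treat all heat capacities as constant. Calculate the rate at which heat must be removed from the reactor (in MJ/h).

Q_out = 13.8 MJ/h

Extent of reaction ξ = 0.840 × 32.5 = 27.3 mol/min
Reaction term: ξ·ΔH°_rxn = 27.3 × -18.5 = -505.05 kJ/min
Sensible, feed 54.9→25 °C: -286.67 kJ/min
Outlet flows (mol/min): A 5.2, B 5.2, C 27.3, H₂O 27.3
Sensible, products 25→74.8 °C: 561.75 kJ/min
Q = ΔH = -229.97 kJ/min = -3.8328 kW
Heat removed = 13.798 MJ/h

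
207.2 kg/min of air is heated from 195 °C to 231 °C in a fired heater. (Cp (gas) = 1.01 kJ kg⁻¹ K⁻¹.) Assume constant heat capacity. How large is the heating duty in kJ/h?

Q = 452000 kJ/h

Q = ṁ·Cp·ΔT = 207.2 × 1.01 × (231 − 195) = 7533.8 kJ/min
Converting: 7533.8 / 60 s = 125.56 kW
Heating duty = 452030 kJ/h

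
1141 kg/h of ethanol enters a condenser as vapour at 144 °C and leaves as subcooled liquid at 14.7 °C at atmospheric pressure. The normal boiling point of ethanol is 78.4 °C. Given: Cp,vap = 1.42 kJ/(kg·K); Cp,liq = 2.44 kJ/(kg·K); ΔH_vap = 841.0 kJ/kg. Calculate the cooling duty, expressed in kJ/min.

vapour 144→78.4 °C: -93.152 kJ/kg
condensation at 78.4 °C: -841 kJ/kg
liquid 78.4→14.7 °C: -155.43 kJ/kg
Δh = -93.152 + -841 + -155.43 = -1089.6 kJ/kg
Q = ṁ·Δh = 1141 kg/h × -1089.6 kJ/kg = -1.2432e+06 kJ/h
|Q| = 345.34 kW = 20720 kJ/min

Q_c = 20700 kJ/min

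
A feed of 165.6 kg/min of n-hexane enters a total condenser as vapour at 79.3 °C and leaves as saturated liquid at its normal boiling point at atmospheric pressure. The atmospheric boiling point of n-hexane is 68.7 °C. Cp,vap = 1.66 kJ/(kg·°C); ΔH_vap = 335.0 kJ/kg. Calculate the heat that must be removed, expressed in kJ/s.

vapour 79.3→68.7 °C: -17.596 kJ/kg
condensation at 68.7 °C: -335 kJ/kg
Δh = -17.596 + -335 = -352.6 kJ/kg
Q = ṁ·Δh = 165.6 kg/min × -352.6 kJ/kg = -58390 kJ/min
|Q| = 973.16 kW

Q_c = 973 kJ/s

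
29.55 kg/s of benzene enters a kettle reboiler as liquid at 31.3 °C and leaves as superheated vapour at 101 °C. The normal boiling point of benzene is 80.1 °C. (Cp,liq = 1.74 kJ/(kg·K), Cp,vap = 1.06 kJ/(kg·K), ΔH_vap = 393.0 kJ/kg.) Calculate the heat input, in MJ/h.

liquid 31.3→80.1 °C: 84.912 kJ/kg
vaporisation at 80.1 °C: 393 kJ/kg
vapour 80.1→101 °C: 22.154 kJ/kg
Δh = 84.912 + 393 + 22.154 = 500.07 kJ/kg
Q = ṁ·Δh = 29.55 kg/s × 500.07 kJ/kg = 14777 kJ/s
|Q| = 14777 kW = 53197 MJ/h

Q = 53200 MJ/h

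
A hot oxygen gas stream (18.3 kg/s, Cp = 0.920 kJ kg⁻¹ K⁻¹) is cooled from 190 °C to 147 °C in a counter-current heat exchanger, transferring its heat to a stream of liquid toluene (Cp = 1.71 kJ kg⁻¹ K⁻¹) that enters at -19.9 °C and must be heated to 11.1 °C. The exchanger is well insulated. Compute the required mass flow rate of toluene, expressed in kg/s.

Heat released by hot stream: Q = 18.3 × 0.920 × (190 − 147) = 723.95 kJ/s
Energy balance on cold side (adiabatic exchanger): Q = ṁ_c·Cp_c·(T_c,out − T_c,in)
ṁ_c = 723.95 / [1.71 × (11.1 − -19.9)] = 13.657 kg/s

ṁ_c = 13.7 kg/s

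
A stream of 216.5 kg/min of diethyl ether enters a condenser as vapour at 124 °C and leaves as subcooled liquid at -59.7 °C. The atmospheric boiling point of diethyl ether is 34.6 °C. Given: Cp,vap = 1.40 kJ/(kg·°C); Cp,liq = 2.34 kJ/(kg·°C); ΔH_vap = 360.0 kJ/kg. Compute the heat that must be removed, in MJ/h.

vapour 124→34.6 °C: -125.16 kJ/kg
condensation at 34.6 °C: -360 kJ/kg
liquid 34.6→-59.7 °C: -220.66 kJ/kg
Δh = -125.16 + -360 + -220.66 = -705.82 kJ/kg
Q = ṁ·Δh = 216.5 kg/min × -705.82 kJ/kg = -152810 kJ/min
|Q| = 2546.8 kW = 9168.6 MJ/h

Q_c = 9170 MJ/h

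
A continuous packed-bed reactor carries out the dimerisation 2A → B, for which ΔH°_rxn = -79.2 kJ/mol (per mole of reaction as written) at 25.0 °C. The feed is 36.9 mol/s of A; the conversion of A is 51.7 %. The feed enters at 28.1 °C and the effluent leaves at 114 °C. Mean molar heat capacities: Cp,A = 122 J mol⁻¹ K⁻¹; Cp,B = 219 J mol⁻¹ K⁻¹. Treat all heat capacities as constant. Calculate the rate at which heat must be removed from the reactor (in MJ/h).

Extent of reaction ξ = 0.517 × 36.9 / 2 = 9.5387 mol/s
Reaction term: ξ·ΔH°_rxn = 9.5387 × -79.2 = -755.46 kJ/s
Sensible, feed 28.1→25 °C: -13.956 kJ/s
Outlet flows (mol/s): A 17.823, B 9.5387
Sensible, products 25→114 °C: 379.44 kJ/s
Q = ΔH = -389.98 kJ/s = -389.98 kW
Heat removed = 1403.9 MJ/h

Q_out = 1400 MJ/h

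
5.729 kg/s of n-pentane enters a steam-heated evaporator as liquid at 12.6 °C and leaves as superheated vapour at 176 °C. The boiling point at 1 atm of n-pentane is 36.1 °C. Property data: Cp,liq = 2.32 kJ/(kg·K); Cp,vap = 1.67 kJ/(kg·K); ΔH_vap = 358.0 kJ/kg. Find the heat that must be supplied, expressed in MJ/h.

Q = 13300 MJ/h

liquid 12.6→36.1 °C: 54.52 kJ/kg
vaporisation at 36.1 °C: 358 kJ/kg
vapour 36.1→176 °C: 233.63 kJ/kg
Δh = 54.52 + 358 + 233.63 = 646.15 kJ/kg
Q = ṁ·Δh = 5.729 kg/s × 646.15 kJ/kg = 3701.8 kJ/s
|Q| = 3701.8 kW = 13327 MJ/h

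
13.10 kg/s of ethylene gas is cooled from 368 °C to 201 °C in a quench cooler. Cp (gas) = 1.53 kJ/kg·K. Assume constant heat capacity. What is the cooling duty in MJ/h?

Q_c = 12000 MJ/h

Q = ṁ·Cp·ΔT = 13.10 × 1.53 × (201 − 368) = -3347.2 kJ/s
Cooling duty = 12050 MJ/h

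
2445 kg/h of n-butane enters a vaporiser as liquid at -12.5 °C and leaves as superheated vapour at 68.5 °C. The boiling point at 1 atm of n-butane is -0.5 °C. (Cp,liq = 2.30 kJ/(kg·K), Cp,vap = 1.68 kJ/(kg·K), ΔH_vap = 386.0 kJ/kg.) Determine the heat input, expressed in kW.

Q = 360 kW

liquid -12.5→-0.5 °C: 27.6 kJ/kg
vaporisation at -0.5 °C: 386 kJ/kg
vapour -0.5→68.5 °C: 115.92 kJ/kg
Δh = 27.6 + 386 + 115.92 = 529.52 kJ/kg
Q = ṁ·Δh = 2445 kg/h × 529.52 kJ/kg = 1.2947e+06 kJ/h
|Q| = 359.63 kW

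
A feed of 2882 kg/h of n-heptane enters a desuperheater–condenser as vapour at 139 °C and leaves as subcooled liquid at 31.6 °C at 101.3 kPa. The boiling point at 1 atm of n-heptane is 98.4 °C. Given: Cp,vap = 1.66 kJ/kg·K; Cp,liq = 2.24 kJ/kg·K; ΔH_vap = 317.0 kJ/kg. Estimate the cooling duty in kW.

vapour 139→98.4 °C: -67.396 kJ/kg
condensation at 98.4 °C: -317 kJ/kg
liquid 98.4→31.6 °C: -149.63 kJ/kg
Δh = -67.396 + -317 + -149.63 = -534.03 kJ/kg
Q = ṁ·Δh = 2882 kg/h × -534.03 kJ/kg = -1.5391e+06 kJ/h
|Q| = 427.52 kW

Q_c = 428 kW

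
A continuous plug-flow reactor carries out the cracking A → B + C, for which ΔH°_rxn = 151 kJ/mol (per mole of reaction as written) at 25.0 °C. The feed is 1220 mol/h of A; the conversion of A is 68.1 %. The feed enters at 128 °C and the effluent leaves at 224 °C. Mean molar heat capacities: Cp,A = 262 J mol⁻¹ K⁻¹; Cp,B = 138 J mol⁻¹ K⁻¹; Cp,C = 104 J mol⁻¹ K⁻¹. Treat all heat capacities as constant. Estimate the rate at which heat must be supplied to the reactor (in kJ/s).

Q_in = 42.5 kJ/s

Extent of reaction ξ = 0.681 × 1220 = 830.82 mol/h
Reaction term: ξ·ΔH°_rxn = 830.82 × 151 = 125450 kJ/h
Sensible, feed 128→25 °C: -32923 kJ/h
Outlet flows (mol/h): A 389.18, B 830.82, C 830.82
Sensible, products 25→224 °C: 60302 kJ/h
Q = ΔH = 152830 kJ/h = 42.453 kW
Heat supplied = 42.453 kJ/s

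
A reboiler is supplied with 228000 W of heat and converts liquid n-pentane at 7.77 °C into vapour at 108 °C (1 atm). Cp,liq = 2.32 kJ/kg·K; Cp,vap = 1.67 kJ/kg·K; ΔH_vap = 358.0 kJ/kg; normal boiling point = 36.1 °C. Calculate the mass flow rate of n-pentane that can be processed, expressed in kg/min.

ṁ = 25.2 kg/min

Δh = 2.32×(36.1−7.77) + 358.0 + 1.67×(108−36.1) = 543.8 kJ/kg
Q = 228000 W = 228 kJ/s = 13680 kJ/min
ṁ = Q/Δh = 13680 / 543.8 = 25.156 kg/min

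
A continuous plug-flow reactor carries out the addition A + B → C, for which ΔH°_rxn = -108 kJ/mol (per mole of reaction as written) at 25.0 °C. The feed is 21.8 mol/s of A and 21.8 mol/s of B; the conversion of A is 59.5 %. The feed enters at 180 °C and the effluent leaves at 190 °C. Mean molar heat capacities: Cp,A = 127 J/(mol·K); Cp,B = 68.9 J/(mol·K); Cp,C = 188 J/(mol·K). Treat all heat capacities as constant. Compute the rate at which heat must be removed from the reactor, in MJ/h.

Q_out = 4950 MJ/h

Extent of reaction ξ = 0.595 × 21.8 = 12.971 mol/s
Reaction term: ξ·ΔH°_rxn = 12.971 × -108 = -1400.9 kJ/s
Sensible, feed 180→25 °C: -661.95 kJ/s
Outlet flows (mol/s): A 8.829, B 8.829, C 12.971
Sensible, products 25→190 °C: 687.74 kJ/s
Q = ΔH = -1375.1 kJ/s = -1375.1 kW
Heat removed = 4950.3 MJ/h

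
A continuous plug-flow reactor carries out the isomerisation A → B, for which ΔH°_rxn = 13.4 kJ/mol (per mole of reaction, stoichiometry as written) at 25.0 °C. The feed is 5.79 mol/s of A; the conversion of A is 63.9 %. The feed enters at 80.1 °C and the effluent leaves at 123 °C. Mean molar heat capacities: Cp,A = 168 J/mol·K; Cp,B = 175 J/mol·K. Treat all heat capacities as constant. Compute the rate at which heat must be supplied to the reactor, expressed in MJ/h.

Q_in = 338 MJ/h

Extent of reaction ξ = 0.639 × 5.79 = 3.6998 mol/s
Reaction term: ξ·ΔH°_rxn = 3.6998 × 13.4 = 49.577 kJ/s
Sensible, feed 80.1→25 °C: -53.597 kJ/s
Outlet flows (mol/s): A 2.0902, B 3.6998
Sensible, products 25→123 °C: 97.865 kJ/s
Q = ΔH = 93.845 kJ/s = 93.845 kW
Heat supplied = 337.84 MJ/h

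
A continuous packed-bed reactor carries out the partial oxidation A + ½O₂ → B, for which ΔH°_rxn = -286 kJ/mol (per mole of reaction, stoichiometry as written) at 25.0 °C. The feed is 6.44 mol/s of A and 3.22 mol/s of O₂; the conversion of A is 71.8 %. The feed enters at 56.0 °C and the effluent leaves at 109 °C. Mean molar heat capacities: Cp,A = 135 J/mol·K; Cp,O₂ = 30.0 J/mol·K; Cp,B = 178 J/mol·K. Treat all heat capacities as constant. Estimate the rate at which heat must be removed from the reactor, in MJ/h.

Extent of reaction ξ = 0.718 × 6.44 = 4.6239 mol/s
Reaction term: ξ·ΔH°_rxn = 4.6239 × -286 = -1322.4 kJ/s
Sensible, feed 56.0→25 °C: -29.946 kJ/s
Outlet flows (mol/s): A 1.8161, O₂ 0.90804, B 4.6239
Sensible, products 25→109 °C: 92.019 kJ/s
Q = ΔH = -1260.4 kJ/s = -1260.4 kW
Heat removed = 4537.3 MJ/h

Q_out = 4540 MJ/h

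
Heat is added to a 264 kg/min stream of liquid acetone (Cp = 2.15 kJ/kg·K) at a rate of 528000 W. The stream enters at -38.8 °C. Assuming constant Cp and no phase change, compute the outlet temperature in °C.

T_out = 17.0 °C

Q = 528000 W = 31680 kJ/min
ΔT = Q/(ṁ·Cp) = 31680/(264×2.15) = 55.814 K
T_out = -38.8 + 55.814 = 17.014 °C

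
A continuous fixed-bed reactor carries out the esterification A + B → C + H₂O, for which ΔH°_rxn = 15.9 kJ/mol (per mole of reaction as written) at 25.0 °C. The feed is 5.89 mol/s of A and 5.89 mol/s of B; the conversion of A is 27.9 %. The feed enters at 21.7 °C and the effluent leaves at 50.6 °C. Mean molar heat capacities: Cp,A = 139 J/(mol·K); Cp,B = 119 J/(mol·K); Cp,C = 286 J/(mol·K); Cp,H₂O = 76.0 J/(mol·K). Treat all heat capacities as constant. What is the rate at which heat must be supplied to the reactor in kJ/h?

Extent of reaction ξ = 0.279 × 5.89 = 1.6433 mol/s
Reaction term: ξ·ΔH°_rxn = 1.6433 × 15.9 = 26.129 kJ/s
Sensible, feed 21.7→25 °C: 5.0147 kJ/s
Outlet flows (mol/s): A 4.2467, B 4.2467, C 1.6433, H₂O 1.6433
Sensible, products 25→50.6 °C: 43.277 kJ/s
Q = ΔH = 74.421 kJ/s = 74.421 kW
Heat supplied = 267910 kJ/h

Q_in = 268000 kJ/h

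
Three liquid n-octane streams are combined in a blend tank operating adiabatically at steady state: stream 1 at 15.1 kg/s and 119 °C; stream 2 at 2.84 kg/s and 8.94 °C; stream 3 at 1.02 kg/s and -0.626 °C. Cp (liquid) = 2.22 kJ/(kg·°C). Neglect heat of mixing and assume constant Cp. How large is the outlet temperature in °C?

T_out = 96.1 °C

Energy balance with Q = 0: Σ ṁᵢCp,ᵢ(T_out − Tᵢ) = 0
T_out = Σ ṁᵢCp,ᵢTᵢ / Σ ṁᵢCp,ᵢ
      = 4044.1 / 42.091 = 96.079 °C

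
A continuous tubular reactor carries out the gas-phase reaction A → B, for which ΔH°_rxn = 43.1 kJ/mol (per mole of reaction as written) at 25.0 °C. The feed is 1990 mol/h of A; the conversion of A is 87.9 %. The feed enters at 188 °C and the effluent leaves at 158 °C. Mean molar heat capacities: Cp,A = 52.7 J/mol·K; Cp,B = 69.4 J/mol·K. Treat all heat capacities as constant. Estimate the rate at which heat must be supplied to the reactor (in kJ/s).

Q_in = 21.1 kJ/s

Extent of reaction ξ = 0.879 × 1990 = 1749.2 mol/h
Reaction term: ξ·ΔH°_rxn = 1749.2 × 43.1 = 75391 kJ/h
Sensible, feed 188→25 °C: -17094 kJ/h
Outlet flows (mol/h): A 240.79, B 1749.2
Sensible, products 25→158 °C: 17833 kJ/h
Q = ΔH = 76130 kJ/h = 21.147 kW
Heat supplied = 21.147 kJ/s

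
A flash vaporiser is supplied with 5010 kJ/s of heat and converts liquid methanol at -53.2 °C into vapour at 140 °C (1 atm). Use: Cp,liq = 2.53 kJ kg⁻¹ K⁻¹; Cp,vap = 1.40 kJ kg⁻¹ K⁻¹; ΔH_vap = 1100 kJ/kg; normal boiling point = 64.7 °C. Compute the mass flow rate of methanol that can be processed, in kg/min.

Δh = 2.53×(64.7−-53.2) + 1100 + 1.40×(140−64.7) = 1503.7 kJ/kg
Q = 5010 kJ/s = 5010 kJ/s = 300600 kJ/min
ṁ = Q/Δh = 300600 / 1503.7 = 199.91 kg/min

ṁ = 200 kg/min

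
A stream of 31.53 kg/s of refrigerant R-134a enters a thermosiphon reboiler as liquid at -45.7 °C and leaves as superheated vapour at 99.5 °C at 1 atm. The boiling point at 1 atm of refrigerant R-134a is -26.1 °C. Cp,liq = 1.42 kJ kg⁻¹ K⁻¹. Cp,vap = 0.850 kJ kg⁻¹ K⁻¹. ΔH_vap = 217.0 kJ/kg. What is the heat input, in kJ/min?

Q = 665000 kJ/min

liquid -45.7→-26.1 °C: 27.832 kJ/kg
vaporisation at -26.1 °C: 217 kJ/kg
vapour -26.1→99.5 °C: 106.76 kJ/kg
Δh = 27.832 + 217 + 106.76 = 351.59 kJ/kg
Q = ṁ·Δh = 31.53 kg/s × 351.59 kJ/kg = 11086 kJ/s
|Q| = 11086 kW = 665140 kJ/min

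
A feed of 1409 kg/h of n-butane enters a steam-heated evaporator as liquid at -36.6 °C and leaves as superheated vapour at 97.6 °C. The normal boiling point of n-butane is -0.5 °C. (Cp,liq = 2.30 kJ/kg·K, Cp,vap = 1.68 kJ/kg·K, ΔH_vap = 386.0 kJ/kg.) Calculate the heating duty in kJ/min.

liquid -36.6→-0.5 °C: 83.03 kJ/kg
vaporisation at -0.5 °C: 386 kJ/kg
vapour -0.5→97.6 °C: 164.81 kJ/kg
Δh = 83.03 + 386 + 164.81 = 633.84 kJ/kg
Q = ṁ·Δh = 1409 kg/h × 633.84 kJ/kg = 893080 kJ/h
|Q| = 248.08 kW = 14885 kJ/min

Q = 14900 kJ/min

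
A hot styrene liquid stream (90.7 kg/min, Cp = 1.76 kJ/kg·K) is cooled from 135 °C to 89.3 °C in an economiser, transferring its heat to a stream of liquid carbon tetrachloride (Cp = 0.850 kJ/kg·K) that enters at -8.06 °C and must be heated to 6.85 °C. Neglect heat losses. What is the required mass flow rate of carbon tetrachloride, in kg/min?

ṁ_c = 576 kg/min

Heat released by hot stream: Q = 90.7 × 1.76 × (135 − 89.3) = 7295.2 kJ/min
Energy balance on cold side (adiabatic exchanger): Q = ṁ_c·Cp_c·(T_c,out − T_c,in)
ṁ_c = 7295.2 / [0.850 × (6.85 − -8.06)] = 575.62 kg/min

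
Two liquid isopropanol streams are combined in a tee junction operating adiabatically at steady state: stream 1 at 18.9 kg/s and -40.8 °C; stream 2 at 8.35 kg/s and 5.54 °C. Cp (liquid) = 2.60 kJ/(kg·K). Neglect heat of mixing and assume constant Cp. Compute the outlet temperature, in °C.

Energy balance with Q = 0: Σ ṁᵢCp,ᵢ(T_out − Tᵢ) = 0
T_out = Σ ṁᵢCp,ᵢTᵢ / Σ ṁᵢCp,ᵢ
      = -1884.6 / 70.85 = -26.6 °C

T_out = -26.6 °C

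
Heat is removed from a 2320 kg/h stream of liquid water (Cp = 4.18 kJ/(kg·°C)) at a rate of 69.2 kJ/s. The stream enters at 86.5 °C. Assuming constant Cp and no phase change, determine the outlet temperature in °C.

T_out = 60.8 °C

Q = 69.2 kJ/s = 249120 kJ/h
ΔT = Q/(ṁ·Cp) = 249120/(2320×4.18) = 25.689 K
T_out = 86.5 − 25.689 = 60.811 °C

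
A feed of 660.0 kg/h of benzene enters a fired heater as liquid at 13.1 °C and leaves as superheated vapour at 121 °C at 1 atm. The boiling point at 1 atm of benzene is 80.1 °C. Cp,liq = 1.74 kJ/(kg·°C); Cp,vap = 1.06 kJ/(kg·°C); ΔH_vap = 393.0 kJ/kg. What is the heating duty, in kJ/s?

liquid 13.1→80.1 °C: 116.58 kJ/kg
vaporisation at 80.1 °C: 393 kJ/kg
vapour 80.1→121 °C: 43.354 kJ/kg
Δh = 116.58 + 393 + 43.354 = 552.93 kJ/kg
Q = ṁ·Δh = 660.0 kg/h × 552.93 kJ/kg = 364940 kJ/h
|Q| = 101.37 kW

Q = 101 kJ/s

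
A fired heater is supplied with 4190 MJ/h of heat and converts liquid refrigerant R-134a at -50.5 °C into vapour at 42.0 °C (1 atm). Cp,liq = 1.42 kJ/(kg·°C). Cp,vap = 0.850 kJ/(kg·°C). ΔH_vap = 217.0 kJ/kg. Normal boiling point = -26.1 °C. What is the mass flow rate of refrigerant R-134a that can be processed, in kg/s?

ṁ = 3.76 kg/s

Δh = 1.42×(-26.1−-50.5) + 217.0 + 0.850×(42.0−-26.1) = 309.53 kJ/kg
Q = 4190 MJ/h = 1163.9 kJ/s = 1163.9 kJ/s
ṁ = Q/Δh = 1163.9 / 309.53 = 3.7601 kg/s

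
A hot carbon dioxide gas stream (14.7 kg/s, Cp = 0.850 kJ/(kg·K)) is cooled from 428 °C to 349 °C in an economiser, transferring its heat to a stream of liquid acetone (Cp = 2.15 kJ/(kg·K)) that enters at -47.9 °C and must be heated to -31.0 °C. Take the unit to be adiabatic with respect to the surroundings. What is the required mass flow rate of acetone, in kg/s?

ṁ_c = 27.2 kg/s

Heat released by hot stream: Q = 14.7 × 0.850 × (428 − 349) = 987.1 kJ/s
Energy balance on cold side (adiabatic exchanger): Q = ṁ_c·Cp_c·(T_c,out − T_c,in)
ṁ_c = 987.1 / [2.15 × (-31.0 − -47.9)] = 27.167 kg/s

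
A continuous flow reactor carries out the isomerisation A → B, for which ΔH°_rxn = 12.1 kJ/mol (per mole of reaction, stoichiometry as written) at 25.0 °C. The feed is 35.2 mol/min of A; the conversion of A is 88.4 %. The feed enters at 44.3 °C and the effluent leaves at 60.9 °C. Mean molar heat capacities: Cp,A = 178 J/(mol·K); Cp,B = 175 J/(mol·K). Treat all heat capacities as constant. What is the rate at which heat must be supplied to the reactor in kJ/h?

Extent of reaction ξ = 0.884 × 35.2 = 31.117 mol/min
Reaction term: ξ·ΔH°_rxn = 31.117 × 12.1 = 376.51 kJ/min
Sensible, feed 44.3→25 °C: -120.93 kJ/min
Outlet flows (mol/min): A 4.0832, B 31.117
Sensible, products 25→60.9 °C: 221.58 kJ/min
Q = ΔH = 477.17 kJ/min = 7.9528 kW
Heat supplied = 28630 kJ/h

Q_in = 28600 kJ/h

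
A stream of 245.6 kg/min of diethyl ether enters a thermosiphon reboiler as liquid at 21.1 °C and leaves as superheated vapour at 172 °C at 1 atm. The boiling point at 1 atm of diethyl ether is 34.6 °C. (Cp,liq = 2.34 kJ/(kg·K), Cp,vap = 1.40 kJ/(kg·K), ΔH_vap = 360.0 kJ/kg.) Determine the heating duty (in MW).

Q = 2.39 MW

liquid 21.1→34.6 °C: 31.59 kJ/kg
vaporisation at 34.6 °C: 360 kJ/kg
vapour 34.6→172 °C: 192.36 kJ/kg
Δh = 31.59 + 360 + 192.36 = 583.95 kJ/kg
Q = ṁ·Δh = 245.6 kg/min × 583.95 kJ/kg = 143420 kJ/min
|Q| = 2390.3 kW = 2.3903 MW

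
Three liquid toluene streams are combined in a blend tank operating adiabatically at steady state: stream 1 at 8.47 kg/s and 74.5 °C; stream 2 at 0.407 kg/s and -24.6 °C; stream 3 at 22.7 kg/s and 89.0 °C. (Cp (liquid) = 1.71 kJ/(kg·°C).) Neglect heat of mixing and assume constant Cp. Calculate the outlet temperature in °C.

T_out = 83.6 °C

Adiabatic, steady state ⇒ Σ ṁᵢCp,ᵢ(T_out − Tᵢ) = 0
Σ ṁᵢCp,ᵢTᵢ = 8.47×1.71×74.5 + 0.407×1.71×-24.6 + 22.7×1.71×89.0 = 4516.6
Σ ṁᵢCp,ᵢ = 8.47×1.71 + 0.407×1.71 + 22.7×1.71 = 53.997
T_out = 4516.6 / 53.997 = 83.646 °C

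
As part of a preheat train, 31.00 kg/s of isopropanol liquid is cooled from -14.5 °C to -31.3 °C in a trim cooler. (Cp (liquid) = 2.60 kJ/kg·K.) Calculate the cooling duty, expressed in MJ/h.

Q_c = 4870 MJ/h

Q = ṁ·Cp·ΔT = 31.00 × 2.60 × (-31.3 − -14.5) = -1354.1 kJ/s
Cooling duty = 4874.7 MJ/h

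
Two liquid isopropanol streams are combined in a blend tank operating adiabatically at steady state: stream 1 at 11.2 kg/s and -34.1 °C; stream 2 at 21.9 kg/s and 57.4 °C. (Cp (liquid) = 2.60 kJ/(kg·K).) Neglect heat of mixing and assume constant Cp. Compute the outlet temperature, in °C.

T_out = 26.4 °C

Energy balance with Q = 0: Σ ṁᵢCp,ᵢ(T_out − Tᵢ) = 0
T_out = Σ ṁᵢCp,ᵢTᵢ / Σ ṁᵢCp,ᵢ
      = 2275.4 / 86.06 = 26.439 °C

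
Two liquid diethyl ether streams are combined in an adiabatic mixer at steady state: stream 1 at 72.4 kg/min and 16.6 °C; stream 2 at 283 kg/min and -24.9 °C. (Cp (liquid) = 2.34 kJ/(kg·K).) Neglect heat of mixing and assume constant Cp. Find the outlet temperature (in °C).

Energy balance with Q = 0: Σ ṁᵢCp,ᵢ(T_out − Tᵢ) = 0
T_out = Σ ṁᵢCp,ᵢTᵢ / Σ ṁᵢCp,ᵢ
      = -13677 / 831.64 = -16.446 °C

T_out = -16.4 °C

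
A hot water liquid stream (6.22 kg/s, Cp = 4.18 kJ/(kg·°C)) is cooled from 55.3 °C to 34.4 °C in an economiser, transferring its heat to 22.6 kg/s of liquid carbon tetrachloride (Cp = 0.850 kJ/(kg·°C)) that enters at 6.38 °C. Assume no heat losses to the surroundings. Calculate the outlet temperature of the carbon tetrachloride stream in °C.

Heat released by hot stream: Q = 6.22 × 4.18 × (55.3 − 34.4) = 543.39 kJ/s
Energy balance on cold side (adiabatic exchanger): Q = ṁ_c·Cp_c·(T_c,out − T_c,in)
T_c,out = 6.38 + 543.39/(22.6 × 0.850) = 34.667 °C

T_c,out = 34.7 °C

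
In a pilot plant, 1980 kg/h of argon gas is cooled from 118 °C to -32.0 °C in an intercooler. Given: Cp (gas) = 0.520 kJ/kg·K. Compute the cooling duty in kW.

Q_c = 42.9 kW

Q = ṁ·Cp·ΔT = 1980 × 0.520 × (-32.0 − 118) = -154440 kJ/h
Converting: 154440 / 3600 s = 42.9 kW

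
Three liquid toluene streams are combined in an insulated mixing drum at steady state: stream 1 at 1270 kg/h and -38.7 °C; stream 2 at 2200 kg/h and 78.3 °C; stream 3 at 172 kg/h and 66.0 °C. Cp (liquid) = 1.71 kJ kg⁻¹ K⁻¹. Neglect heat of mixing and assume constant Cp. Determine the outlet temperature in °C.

No heat crosses the boundary, so H_out = H_in.
Σ ṁᵢCp,ᵢTᵢ = 1270×1.71×-38.7 + 2200×1.71×78.3 + 172×1.71×66.0 = 229930
Σ ṁᵢCp,ᵢ = 1270×1.71 + 2200×1.71 + 172×1.71 = 6227.8
T_out = 229930 / 6227.8 = 36.92 °C

T_out = 36.9 °C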